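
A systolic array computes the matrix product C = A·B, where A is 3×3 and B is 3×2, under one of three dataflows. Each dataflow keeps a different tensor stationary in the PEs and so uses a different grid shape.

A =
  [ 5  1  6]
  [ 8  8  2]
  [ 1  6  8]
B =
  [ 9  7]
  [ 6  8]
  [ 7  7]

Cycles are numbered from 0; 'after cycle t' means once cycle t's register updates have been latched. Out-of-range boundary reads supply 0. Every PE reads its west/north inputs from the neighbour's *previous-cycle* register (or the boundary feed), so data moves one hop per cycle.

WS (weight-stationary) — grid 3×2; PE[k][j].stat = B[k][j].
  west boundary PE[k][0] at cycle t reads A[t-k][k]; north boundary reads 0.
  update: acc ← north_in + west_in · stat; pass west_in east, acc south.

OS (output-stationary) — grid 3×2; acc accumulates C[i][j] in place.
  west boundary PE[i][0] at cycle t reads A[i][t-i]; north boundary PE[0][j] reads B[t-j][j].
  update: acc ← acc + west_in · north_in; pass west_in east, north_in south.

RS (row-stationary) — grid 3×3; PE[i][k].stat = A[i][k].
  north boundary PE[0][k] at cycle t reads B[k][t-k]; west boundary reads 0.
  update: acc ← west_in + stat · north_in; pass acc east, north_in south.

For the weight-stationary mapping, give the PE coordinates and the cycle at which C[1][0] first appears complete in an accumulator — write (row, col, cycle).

WS: C[1][0] accumulates in PE[2][0]:
  cycle 0: PE[2][0] → acc 0, east 0, south 0
  cycle 1: PE[2][0] → acc 0, east 0, south 0
  cycle 2: PE[2][0] → acc 93, east 6, south 93
  cycle 3: PE[2][0] → acc 134, east 2, south 134

(row, col, cycle) = (2, 0, 3)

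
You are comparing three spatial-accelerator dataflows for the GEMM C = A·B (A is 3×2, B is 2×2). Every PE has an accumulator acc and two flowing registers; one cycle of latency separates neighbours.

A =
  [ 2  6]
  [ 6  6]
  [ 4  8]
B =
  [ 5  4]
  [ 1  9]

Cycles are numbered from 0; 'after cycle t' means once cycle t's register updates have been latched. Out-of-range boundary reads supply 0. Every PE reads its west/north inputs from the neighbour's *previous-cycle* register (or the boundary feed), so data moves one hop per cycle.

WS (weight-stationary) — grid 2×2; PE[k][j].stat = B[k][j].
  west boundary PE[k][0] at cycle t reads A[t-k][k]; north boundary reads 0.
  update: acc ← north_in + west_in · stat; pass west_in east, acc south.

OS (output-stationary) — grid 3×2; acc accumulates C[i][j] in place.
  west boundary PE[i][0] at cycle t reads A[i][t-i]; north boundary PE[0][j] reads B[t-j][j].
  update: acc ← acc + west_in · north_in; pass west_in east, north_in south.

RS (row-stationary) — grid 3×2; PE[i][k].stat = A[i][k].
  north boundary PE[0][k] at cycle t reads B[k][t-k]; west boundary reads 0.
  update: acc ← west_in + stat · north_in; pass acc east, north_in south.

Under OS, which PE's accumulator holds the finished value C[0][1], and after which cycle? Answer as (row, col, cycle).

OS: C[0][1] accumulates in PE[0][1]:
  cycle 0: PE[0][1] → acc 0, east 0, south 0
  cycle 1: PE[0][1] → acc 8, east 2, south 4
  cycle 2: PE[0][1] → acc 62, east 6, south 9

(row, col, cycle) = (0, 1, 2)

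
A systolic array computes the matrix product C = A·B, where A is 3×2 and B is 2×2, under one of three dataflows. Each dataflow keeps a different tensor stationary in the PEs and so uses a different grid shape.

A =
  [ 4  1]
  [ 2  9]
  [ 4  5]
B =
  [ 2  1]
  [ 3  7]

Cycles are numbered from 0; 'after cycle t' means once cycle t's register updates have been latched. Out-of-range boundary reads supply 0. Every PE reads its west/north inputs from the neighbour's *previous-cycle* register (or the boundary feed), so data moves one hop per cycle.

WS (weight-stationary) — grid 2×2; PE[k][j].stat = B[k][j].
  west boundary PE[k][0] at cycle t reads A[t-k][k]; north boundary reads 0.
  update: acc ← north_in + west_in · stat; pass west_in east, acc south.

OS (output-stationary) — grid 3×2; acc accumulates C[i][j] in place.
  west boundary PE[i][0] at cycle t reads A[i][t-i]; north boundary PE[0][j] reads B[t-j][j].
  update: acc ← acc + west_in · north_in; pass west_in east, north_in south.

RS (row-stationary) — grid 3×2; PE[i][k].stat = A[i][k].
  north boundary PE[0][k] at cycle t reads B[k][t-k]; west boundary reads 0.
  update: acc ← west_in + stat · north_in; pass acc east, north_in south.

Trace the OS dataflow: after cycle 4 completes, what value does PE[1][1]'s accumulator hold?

PE[1][1].acc = 65

Tracing OS — 3×2 array, target PE[1][1]:
  cycle 0: PE[0][1] → acc 0, east 0, south 0
  cycle 0: PE[1][0] → acc 0, east 0, south 0
  cycle 0: PE[1][1] → acc 0, east 0, south 0
  cycle 1: PE[0][1] → acc 4, east 4, south 1
  cycle 1: PE[1][0] → acc 4, east 2, south 2
  cycle 1: PE[1][1] → acc 0, east 0, south 0
  cycle 2: PE[0][1] → acc 11, east 1, south 7
  cycle 2: PE[1][0] → acc 31, east 9, south 3
  cycle 2: PE[1][1] → acc 2, east 2, south 1
  cycle 3: PE[0][1] → acc 11, east 0, south 0
  cycle 3: PE[1][0] → acc 31, east 0, south 0
  cycle 3: PE[1][1] → acc 65, east 9, south 7
  cycle 4: PE[0][1] → acc 11, east 0, south 0
  cycle 4: PE[1][0] → acc 31, east 0, south 0
  cycle 4: PE[1][1] → acc 65, east 0, south 0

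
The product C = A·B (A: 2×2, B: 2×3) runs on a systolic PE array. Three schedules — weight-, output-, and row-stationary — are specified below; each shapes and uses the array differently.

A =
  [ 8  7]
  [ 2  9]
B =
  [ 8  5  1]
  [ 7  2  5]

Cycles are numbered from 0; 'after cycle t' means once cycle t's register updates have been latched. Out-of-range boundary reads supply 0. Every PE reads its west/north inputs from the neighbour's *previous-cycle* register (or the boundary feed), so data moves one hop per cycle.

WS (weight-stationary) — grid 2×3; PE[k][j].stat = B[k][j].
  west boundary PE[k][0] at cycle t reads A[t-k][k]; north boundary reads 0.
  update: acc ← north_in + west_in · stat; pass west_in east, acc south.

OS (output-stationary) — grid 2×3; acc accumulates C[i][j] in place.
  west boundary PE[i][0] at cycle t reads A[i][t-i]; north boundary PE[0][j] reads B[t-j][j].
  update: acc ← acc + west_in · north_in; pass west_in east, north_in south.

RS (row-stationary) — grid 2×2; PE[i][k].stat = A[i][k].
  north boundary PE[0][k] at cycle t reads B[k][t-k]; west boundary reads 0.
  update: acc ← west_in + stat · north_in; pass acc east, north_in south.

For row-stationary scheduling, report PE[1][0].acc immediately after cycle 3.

RS on a 2×2 grid — tracing PE[1][0] and its feeders:
  @0  [0,0]  acc 64  |  →64  ↓8
  @0  [1,0]  acc 0  |  →0  ↓0
  @1  [0,0]  acc 40  |  →40  ↓5
  @1  [1,0]  acc 16  |  →16  ↓8
  @2  [0,0]  acc 8  |  →8  ↓1
  @2  [1,0]  acc 10  |  →10  ↓5
  @3  [0,0]  acc 0  |  →0  ↓0
  @3  [1,0]  acc 2  |  →2  ↓1

PE[1][0].acc = 2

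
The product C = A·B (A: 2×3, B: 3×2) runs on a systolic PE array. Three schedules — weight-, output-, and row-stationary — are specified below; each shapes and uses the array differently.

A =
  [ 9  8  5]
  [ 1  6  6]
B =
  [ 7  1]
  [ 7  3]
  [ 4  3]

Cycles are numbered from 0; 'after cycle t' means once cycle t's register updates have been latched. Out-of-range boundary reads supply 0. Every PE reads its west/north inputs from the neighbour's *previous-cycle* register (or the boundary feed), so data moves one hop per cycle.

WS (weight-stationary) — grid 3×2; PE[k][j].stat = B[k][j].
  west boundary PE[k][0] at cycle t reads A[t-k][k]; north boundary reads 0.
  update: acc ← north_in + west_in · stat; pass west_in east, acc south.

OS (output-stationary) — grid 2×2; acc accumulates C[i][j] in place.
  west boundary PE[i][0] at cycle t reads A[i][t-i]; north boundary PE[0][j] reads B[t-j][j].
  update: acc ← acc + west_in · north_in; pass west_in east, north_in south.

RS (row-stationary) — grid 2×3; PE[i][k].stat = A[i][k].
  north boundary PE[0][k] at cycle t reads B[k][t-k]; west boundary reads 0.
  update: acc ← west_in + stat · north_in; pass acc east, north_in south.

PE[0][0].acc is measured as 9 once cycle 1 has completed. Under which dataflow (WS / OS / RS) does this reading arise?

WS [3×2] PE[0][0] across cycles:
  0: (0,0).acc=63  regs=<9,63>
  1: (0,0).acc=7  regs=<1,7>
OS [2×2] PE[0][0] across cycles:
  0: (0,0).acc=63  regs=<9,7>
  1: (0,0).acc=119  regs=<8,7>
RS [2×3] PE[0][0] across cycles:
  0: (0,0).acc=63  regs=<63,7>
  1: (0,0).acc=9  regs=<9,1>

dataflow = RS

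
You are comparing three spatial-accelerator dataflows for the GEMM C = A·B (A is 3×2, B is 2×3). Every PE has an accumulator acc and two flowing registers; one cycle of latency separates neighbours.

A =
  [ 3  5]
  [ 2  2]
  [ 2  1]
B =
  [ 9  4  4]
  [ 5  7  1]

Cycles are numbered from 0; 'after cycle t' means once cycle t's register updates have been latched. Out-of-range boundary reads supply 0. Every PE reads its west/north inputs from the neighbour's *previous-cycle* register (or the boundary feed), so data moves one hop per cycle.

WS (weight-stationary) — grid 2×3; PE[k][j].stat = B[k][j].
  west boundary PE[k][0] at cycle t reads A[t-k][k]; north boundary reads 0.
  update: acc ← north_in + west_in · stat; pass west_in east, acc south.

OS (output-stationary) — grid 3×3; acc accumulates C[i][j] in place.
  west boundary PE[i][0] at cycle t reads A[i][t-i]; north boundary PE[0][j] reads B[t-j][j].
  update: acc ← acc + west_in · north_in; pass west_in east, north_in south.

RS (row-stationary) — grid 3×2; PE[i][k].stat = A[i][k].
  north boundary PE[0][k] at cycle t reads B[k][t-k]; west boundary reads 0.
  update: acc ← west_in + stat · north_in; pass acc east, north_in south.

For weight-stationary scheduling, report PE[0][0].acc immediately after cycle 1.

PE[0][0].acc = 18

Tracing WS — 2×3 array, target PE[0][0]:
  step 0 · PE0,0: acc=27; fwd→3 fwd↓27
  step 1 · PE0,0: acc=18; fwd→2 fwd↓18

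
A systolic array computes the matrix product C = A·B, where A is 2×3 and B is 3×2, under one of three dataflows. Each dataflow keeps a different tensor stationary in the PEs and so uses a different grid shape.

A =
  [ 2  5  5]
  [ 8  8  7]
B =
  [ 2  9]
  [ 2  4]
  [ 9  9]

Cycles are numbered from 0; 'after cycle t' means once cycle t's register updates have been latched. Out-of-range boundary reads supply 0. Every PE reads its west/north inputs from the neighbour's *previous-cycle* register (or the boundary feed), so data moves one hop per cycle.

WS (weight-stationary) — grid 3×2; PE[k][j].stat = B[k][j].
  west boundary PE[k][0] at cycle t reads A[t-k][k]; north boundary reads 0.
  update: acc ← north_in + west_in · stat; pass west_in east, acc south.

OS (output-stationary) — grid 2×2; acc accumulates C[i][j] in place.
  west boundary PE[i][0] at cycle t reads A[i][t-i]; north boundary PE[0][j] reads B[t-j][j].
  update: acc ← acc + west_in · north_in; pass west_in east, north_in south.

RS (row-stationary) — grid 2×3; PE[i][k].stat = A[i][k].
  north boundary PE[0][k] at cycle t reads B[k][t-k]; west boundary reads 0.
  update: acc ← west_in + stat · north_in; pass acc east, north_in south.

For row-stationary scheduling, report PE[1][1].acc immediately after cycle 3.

PE[1][1].acc = 104

Tracing RS — 2×3 array, target PE[1][1]:
  cycle 0: PE[0][1] → acc 0, east 0, south 0
  cycle 0: PE[1][0] → acc 0, east 0, south 0
  cycle 0: PE[1][1] → acc 0, east 0, south 0
  cycle 1: PE[0][1] → acc 14, east 14, south 2
  cycle 1: PE[1][0] → acc 16, east 16, south 2
  cycle 1: PE[1][1] → acc 0, east 0, south 0
  cycle 2: PE[0][1] → acc 38, east 38, south 4
  cycle 2: PE[1][0] → acc 72, east 72, south 9
  cycle 2: PE[1][1] → acc 32, east 32, south 2
  cycle 3: PE[0][1] → acc 0, east 0, south 0
  cycle 3: PE[1][0] → acc 0, east 0, south 0
  cycle 3: PE[1][1] → acc 104, east 104, south 4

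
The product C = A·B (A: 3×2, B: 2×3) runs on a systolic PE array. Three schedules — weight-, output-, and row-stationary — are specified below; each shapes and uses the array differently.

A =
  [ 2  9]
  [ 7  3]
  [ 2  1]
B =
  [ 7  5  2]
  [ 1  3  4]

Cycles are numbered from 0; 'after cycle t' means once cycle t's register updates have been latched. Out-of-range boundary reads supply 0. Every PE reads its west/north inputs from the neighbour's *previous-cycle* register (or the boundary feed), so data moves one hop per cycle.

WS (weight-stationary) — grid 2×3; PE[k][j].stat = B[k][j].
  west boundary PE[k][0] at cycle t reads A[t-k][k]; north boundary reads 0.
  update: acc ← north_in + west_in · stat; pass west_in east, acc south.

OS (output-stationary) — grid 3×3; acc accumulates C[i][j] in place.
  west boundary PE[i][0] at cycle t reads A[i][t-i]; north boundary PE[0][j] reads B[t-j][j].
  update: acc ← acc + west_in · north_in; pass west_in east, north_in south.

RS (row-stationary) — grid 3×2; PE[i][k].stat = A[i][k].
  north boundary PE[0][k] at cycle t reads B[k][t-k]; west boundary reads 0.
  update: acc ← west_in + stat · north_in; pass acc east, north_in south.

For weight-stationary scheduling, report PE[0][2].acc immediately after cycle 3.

WS on a 2×3 grid — tracing PE[0][2] and its feeders:
  step 0 · PE0,1: acc=0; fwd→0 fwd↓0
  step 0 · PE0,2: acc=0; fwd→0 fwd↓0
  step 1 · PE0,1: acc=10; fwd→2 fwd↓10
  step 1 · PE0,2: acc=0; fwd→0 fwd↓0
  step 2 · PE0,1: acc=35; fwd→7 fwd↓35
  step 2 · PE0,2: acc=4; fwd→2 fwd↓4
  step 3 · PE0,1: acc=10; fwd→2 fwd↓10
  step 3 · PE0,2: acc=14; fwd→7 fwd↓14

PE[0][2].acc = 14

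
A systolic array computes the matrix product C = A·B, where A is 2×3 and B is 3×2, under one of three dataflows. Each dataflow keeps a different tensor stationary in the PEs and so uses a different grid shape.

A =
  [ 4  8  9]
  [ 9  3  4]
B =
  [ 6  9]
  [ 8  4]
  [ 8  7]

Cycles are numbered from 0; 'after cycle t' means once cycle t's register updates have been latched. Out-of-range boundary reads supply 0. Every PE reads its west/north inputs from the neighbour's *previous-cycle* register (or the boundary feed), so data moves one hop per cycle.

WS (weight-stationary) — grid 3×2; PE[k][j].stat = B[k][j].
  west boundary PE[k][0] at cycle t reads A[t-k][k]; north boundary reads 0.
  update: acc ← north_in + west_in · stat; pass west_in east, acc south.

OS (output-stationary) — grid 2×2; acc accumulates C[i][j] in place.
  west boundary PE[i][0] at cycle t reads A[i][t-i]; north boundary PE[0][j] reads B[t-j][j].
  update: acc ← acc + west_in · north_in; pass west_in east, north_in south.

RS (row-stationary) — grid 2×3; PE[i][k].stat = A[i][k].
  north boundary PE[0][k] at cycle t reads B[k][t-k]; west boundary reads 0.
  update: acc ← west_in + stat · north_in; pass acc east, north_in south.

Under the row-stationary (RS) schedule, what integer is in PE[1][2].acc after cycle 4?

PE[1][2].acc = 121

RS (2×3). Following PE[1][2] plus its west/north inputs:
  [0] (0,2) acc=0 (h:0 v:0)
  [0] (1,1) acc=0 (h:0 v:0)
  [0] (1,2) acc=0 (h:0 v:0)
  [1] (0,2) acc=0 (h:0 v:0)
  [1] (1,1) acc=0 (h:0 v:0)
  [1] (1,2) acc=0 (h:0 v:0)
  [2] (0,2) acc=160 (h:160 v:8)
  [2] (1,1) acc=78 (h:78 v:8)
  [2] (1,2) acc=0 (h:0 v:0)
  [3] (0,2) acc=131 (h:131 v:7)
  [3] (1,1) acc=93 (h:93 v:4)
  [3] (1,2) acc=110 (h:110 v:8)
  [4] (0,2) acc=0 (h:0 v:0)
  [4] (1,1) acc=0 (h:0 v:0)
  [4] (1,2) acc=121 (h:121 v:7)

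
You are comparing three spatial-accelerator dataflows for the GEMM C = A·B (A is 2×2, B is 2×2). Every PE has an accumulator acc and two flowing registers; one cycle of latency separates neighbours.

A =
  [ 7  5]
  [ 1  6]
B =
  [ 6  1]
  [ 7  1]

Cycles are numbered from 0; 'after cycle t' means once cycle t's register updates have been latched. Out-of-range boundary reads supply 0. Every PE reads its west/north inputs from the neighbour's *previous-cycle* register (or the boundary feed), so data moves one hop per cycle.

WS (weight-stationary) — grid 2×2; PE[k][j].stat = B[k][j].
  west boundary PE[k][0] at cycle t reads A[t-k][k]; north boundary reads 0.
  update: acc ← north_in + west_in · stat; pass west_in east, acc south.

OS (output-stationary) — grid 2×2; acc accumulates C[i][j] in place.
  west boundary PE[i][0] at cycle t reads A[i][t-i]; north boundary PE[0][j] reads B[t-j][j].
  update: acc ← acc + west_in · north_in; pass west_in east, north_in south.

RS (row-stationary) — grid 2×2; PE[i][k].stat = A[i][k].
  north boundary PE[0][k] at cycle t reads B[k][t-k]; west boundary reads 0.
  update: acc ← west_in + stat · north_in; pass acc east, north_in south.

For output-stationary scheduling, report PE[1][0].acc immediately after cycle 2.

Tracing OS — 2×2 array, target PE[1][0]:
  c0 r0c0: 42 / 7 / 6
  c0 r1c0: 0 / 0 / 0
  c1 r0c0: 77 / 5 / 7
  c1 r1c0: 6 / 1 / 6
  c2 r0c0: 77 / 0 / 0
  c2 r1c0: 48 / 6 / 7

PE[1][0].acc = 48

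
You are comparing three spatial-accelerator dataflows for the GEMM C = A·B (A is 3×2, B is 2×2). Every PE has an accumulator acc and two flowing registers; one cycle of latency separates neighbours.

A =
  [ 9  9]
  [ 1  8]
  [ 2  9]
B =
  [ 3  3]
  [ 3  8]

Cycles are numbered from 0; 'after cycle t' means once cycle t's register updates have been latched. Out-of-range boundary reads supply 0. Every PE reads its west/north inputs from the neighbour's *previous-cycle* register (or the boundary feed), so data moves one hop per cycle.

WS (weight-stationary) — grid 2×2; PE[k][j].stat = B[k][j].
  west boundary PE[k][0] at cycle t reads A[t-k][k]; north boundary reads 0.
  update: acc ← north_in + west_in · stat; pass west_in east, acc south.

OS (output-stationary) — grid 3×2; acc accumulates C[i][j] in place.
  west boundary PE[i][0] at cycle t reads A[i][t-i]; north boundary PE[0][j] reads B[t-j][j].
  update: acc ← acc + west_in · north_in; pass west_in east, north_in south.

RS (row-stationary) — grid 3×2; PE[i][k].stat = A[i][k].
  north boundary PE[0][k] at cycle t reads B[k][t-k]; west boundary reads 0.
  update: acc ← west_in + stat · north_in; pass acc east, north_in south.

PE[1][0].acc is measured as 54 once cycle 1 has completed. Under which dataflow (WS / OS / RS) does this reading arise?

dataflow = WS

— WS: 2×2; PE[1][0] trace:
  cycle 0: PE[1][0] → acc 0, east 0, south 0
  cycle 1: PE[1][0] → acc 54, east 9, south 54
— OS: 3×2; PE[1][0] trace:
  cycle 0: PE[1][0] → acc 0, east 0, south 0
  cycle 1: PE[1][0] → acc 3, east 1, south 3
— RS: 3×2; PE[1][0] trace:
  cycle 0: PE[1][0] → acc 0, east 0, south 0
  cycle 1: PE[1][0] → acc 3, east 3, south 3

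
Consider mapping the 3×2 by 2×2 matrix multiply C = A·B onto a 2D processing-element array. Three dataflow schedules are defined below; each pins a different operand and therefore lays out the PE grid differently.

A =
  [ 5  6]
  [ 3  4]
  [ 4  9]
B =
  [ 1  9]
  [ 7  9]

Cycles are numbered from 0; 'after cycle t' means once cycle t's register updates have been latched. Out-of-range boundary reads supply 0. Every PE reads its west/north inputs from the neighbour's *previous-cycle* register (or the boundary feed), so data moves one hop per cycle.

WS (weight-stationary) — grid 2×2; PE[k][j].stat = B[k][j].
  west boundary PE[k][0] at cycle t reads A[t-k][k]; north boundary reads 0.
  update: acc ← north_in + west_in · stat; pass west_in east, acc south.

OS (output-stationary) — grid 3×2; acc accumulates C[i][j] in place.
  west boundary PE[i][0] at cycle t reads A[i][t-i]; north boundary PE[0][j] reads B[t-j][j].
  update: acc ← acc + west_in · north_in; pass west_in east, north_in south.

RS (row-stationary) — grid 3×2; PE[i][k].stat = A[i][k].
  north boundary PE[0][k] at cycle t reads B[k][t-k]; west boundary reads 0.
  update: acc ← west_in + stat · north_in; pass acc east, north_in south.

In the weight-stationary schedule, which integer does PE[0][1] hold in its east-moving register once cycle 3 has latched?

WS (2×2). Following PE[0][1] plus its west/north inputs:
  @0  [0,0]  acc 5  |  →5  ↓5
  @0  [0,1]  acc 0  |  →0  ↓0
  @1  [0,0]  acc 3  |  →3  ↓3
  @1  [0,1]  acc 45  |  →5  ↓45
  @2  [0,0]  acc 4  |  →4  ↓4
  @2  [0,1]  acc 27  |  →3  ↓27
  @3  [0,0]  acc 0  |  →0  ↓0
  @3  [0,1]  acc 36  |  →4  ↓36

register = 4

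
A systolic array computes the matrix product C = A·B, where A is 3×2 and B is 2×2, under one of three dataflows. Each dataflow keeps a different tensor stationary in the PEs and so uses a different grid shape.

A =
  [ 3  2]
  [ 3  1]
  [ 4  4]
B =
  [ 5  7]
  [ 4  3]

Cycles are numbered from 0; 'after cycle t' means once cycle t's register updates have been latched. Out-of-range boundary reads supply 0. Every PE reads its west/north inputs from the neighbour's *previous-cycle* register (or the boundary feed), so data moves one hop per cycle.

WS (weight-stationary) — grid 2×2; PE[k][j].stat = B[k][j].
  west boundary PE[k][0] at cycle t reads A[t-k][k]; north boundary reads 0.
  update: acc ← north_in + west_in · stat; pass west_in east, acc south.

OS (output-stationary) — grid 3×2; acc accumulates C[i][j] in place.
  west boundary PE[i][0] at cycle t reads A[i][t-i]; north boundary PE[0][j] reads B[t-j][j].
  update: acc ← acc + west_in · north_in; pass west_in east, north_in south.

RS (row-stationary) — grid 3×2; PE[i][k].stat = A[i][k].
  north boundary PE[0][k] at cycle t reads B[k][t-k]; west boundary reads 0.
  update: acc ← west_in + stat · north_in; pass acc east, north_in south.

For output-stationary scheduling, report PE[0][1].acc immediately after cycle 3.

OS (3×2). Following PE[0][1] plus its west/north inputs:
  after 0 — PE[0][0] acc=15, pass-E 3, pass-S 5
  after 0 — PE[0][1] acc=0, pass-E 0, pass-S 0
  after 1 — PE[0][0] acc=23, pass-E 2, pass-S 4
  after 1 — PE[0][1] acc=21, pass-E 3, pass-S 7
  after 2 — PE[0][0] acc=23, pass-E 0, pass-S 0
  after 2 — PE[0][1] acc=27, pass-E 2, pass-S 3
  after 3 — PE[0][0] acc=23, pass-E 0, pass-S 0
  after 3 — PE[0][1] acc=27, pass-E 0, pass-S 0

PE[0][1].acc = 27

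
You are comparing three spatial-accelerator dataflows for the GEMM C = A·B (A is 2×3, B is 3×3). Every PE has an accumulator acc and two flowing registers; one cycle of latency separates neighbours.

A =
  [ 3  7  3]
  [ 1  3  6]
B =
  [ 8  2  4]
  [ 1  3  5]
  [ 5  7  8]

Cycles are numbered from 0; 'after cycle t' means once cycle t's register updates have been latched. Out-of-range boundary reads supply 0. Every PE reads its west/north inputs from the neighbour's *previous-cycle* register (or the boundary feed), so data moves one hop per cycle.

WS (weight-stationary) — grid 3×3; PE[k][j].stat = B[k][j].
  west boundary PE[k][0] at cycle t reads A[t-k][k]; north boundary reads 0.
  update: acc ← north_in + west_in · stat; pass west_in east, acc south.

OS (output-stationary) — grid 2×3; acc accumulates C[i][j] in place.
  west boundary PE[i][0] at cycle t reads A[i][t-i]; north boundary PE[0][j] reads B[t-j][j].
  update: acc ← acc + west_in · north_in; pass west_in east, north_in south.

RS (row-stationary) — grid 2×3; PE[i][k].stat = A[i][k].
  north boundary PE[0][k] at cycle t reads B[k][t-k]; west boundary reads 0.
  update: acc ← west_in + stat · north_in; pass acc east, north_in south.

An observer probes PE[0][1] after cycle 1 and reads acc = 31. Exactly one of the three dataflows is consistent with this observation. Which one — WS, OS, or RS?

WS [3×3] PE[0][1] across cycles:
  [0] (0,1) acc=0 (h:0 v:0)
  [1] (0,1) acc=6 (h:3 v:6)
OS [2×3] PE[0][1] across cycles:
  [0] (0,1) acc=0 (h:0 v:0)
  [1] (0,1) acc=6 (h:3 v:2)
RS [2×3] PE[0][1] across cycles:
  [0] (0,1) acc=0 (h:0 v:0)
  [1] (0,1) acc=31 (h:31 v:1)

dataflow = RS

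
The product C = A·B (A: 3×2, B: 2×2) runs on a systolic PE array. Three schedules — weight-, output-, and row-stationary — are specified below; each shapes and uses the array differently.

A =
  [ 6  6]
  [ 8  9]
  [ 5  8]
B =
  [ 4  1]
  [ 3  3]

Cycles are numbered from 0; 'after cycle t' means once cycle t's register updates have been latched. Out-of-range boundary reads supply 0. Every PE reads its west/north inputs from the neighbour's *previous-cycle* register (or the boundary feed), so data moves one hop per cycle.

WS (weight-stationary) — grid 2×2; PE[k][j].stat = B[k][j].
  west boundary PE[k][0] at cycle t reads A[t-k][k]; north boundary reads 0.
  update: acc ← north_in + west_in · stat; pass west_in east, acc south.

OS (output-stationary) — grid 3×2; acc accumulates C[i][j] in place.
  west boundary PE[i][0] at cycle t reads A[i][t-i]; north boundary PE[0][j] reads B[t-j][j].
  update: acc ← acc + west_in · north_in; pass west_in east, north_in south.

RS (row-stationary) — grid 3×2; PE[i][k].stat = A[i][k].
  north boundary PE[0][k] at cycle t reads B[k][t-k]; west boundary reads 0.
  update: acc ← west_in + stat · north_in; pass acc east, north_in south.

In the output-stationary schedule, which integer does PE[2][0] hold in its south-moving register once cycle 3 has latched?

OS on a 3×2 grid — tracing PE[2][0] and its feeders:
  t=0 PE[1][0]: acc=0 h=0 v=0
  t=0 PE[2][0]: acc=0 h=0 v=0
  t=1 PE[1][0]: acc=32 h=8 v=4
  t=1 PE[2][0]: acc=0 h=0 v=0
  t=2 PE[1][0]: acc=59 h=9 v=3
  t=2 PE[2][0]: acc=20 h=5 v=4
  t=3 PE[1][0]: acc=59 h=0 v=0
  t=3 PE[2][0]: acc=44 h=8 v=3

register = 3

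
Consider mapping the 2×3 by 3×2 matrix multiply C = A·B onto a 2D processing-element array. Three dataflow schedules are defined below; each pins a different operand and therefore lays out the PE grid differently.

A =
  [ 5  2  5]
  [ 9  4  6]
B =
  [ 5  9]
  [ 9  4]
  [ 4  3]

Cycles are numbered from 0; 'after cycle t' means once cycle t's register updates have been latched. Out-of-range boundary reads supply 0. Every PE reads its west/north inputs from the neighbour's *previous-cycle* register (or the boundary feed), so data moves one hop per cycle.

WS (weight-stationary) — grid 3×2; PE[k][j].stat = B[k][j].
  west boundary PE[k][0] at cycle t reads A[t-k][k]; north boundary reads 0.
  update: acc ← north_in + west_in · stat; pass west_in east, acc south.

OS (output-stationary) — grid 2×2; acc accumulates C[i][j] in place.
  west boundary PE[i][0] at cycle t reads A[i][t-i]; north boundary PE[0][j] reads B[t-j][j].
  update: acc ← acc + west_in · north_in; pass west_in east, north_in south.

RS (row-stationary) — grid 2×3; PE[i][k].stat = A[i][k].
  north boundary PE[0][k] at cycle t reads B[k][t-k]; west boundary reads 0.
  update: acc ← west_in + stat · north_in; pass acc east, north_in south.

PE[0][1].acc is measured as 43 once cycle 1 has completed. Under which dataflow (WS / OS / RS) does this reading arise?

WS (3×2 grid), PE[0][1]:
  after 0 — PE[0][1] acc=0, pass-E 0, pass-S 0
  after 1 — PE[0][1] acc=45, pass-E 5, pass-S 45
OS (2×2 grid), PE[0][1]:
  after 0 — PE[0][1] acc=0, pass-E 0, pass-S 0
  after 1 — PE[0][1] acc=45, pass-E 5, pass-S 9
RS (2×3 grid), PE[0][1]:
  after 0 — PE[0][1] acc=0, pass-E 0, pass-S 0
  after 1 — PE[0][1] acc=43, pass-E 43, pass-S 9

dataflow = RS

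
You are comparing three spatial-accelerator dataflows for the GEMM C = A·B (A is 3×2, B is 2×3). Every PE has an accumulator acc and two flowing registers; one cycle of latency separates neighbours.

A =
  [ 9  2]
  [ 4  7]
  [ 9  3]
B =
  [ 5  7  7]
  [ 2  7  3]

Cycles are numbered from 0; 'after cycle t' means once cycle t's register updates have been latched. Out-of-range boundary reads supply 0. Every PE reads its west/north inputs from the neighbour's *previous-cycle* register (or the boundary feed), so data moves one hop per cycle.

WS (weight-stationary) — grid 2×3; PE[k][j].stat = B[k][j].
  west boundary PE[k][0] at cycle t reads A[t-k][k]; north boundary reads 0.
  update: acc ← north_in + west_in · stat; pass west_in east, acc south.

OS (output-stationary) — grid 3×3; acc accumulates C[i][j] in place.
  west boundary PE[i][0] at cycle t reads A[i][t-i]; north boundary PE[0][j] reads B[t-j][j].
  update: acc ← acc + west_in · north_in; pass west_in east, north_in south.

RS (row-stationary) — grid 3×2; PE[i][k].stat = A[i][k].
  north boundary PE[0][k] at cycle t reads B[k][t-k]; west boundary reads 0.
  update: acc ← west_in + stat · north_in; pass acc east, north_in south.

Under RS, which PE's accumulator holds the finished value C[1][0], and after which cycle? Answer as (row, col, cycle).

RS: C[1][0] accumulates in PE[1][1]:
  t=0 PE[1][1]: acc=0 h=0 v=0
  t=1 PE[1][1]: acc=0 h=0 v=0
  t=2 PE[1][1]: acc=34 h=34 v=2

(row, col, cycle) = (1, 1, 2)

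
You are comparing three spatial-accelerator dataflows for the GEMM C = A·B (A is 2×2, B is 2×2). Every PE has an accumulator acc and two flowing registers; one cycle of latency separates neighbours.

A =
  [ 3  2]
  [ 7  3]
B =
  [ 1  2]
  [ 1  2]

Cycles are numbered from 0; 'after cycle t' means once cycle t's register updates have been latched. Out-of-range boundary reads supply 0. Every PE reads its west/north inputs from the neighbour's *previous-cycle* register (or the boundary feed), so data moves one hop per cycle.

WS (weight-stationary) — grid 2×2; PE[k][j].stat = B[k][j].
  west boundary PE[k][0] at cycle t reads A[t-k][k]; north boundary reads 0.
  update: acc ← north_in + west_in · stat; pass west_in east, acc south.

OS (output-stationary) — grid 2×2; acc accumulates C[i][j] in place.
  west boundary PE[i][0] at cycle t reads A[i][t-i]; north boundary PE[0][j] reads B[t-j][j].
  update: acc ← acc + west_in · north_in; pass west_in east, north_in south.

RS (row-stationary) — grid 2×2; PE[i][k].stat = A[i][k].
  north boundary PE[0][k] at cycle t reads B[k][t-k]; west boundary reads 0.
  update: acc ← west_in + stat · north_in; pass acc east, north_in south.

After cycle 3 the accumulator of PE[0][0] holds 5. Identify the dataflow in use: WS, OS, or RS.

dataflow = OS

WS [2×2] PE[0][0] across cycles:
  after 0 — PE[0][0] acc=3, pass-E 3, pass-S 3
  after 1 — PE[0][0] acc=7, pass-E 7, pass-S 7
  after 2 — PE[0][0] acc=0, pass-E 0, pass-S 0
  after 3 — PE[0][0] acc=0, pass-E 0, pass-S 0
OS [2×2] PE[0][0] across cycles:
  after 0 — PE[0][0] acc=3, pass-E 3, pass-S 1
  after 1 — PE[0][0] acc=5, pass-E 2, pass-S 1
  after 2 — PE[0][0] acc=5, pass-E 0, pass-S 0
  after 3 — PE[0][0] acc=5, pass-E 0, pass-S 0
RS [2×2] PE[0][0] across cycles:
  after 0 — PE[0][0] acc=3, pass-E 3, pass-S 1
  after 1 — PE[0][0] acc=6, pass-E 6, pass-S 2
  after 2 — PE[0][0] acc=0, pass-E 0, pass-S 0
  after 3 — PE[0][0] acc=0, pass-E 0, pass-S 0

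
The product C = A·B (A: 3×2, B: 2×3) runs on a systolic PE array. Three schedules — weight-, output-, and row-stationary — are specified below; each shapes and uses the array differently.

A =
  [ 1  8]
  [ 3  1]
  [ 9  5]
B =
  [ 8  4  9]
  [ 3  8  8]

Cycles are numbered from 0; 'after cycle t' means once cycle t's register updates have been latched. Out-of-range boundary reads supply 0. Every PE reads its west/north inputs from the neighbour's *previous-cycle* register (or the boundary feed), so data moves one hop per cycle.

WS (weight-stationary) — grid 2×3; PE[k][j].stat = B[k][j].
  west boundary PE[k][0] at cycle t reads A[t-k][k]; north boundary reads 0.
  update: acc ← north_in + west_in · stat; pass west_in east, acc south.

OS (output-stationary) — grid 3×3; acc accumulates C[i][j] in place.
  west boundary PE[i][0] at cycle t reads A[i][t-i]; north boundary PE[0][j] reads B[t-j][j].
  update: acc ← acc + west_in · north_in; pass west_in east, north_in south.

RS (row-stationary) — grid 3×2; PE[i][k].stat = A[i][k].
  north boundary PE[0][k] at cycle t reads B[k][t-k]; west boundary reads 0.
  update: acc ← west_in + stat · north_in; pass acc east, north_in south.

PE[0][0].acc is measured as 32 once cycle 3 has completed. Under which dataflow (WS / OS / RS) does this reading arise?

Under WS (2×3), PE[0][0]:
  c0 r0c0: 8 / 1 / 8
  c1 r0c0: 24 / 3 / 24
  c2 r0c0: 72 / 9 / 72
  c3 r0c0: 0 / 0 / 0
Under OS (3×3), PE[0][0]:
  c0 r0c0: 8 / 1 / 8
  c1 r0c0: 32 / 8 / 3
  c2 r0c0: 32 / 0 / 0
  c3 r0c0: 32 / 0 / 0
Under RS (3×2), PE[0][0]:
  c0 r0c0: 8 / 8 / 8
  c1 r0c0: 4 / 4 / 4
  c2 r0c0: 9 / 9 / 9
  c3 r0c0: 0 / 0 / 0

dataflow = OS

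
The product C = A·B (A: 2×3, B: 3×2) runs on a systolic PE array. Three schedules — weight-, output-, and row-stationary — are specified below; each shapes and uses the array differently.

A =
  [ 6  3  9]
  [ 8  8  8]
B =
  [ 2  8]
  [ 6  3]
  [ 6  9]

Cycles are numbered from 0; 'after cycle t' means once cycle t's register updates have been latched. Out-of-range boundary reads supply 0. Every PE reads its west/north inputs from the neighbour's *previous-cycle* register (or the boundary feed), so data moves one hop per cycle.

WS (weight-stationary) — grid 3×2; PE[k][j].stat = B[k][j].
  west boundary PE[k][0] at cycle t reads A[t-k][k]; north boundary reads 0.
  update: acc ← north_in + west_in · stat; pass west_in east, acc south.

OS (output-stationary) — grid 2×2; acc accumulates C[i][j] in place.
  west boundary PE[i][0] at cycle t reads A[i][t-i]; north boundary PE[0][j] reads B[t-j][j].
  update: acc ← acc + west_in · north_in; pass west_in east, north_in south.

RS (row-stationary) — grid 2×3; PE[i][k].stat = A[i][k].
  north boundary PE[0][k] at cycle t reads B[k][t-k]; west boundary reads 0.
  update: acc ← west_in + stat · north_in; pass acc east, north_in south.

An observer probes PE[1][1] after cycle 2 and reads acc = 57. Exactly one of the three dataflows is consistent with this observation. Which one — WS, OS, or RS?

WS [3×2] PE[1][1] across cycles:
  t=0 PE[1][1]: acc=0 h=0 v=0
  t=1 PE[1][1]: acc=0 h=0 v=0
  t=2 PE[1][1]: acc=57 h=3 v=57
OS [2×2] PE[1][1] across cycles:
  t=0 PE[1][1]: acc=0 h=0 v=0
  t=1 PE[1][1]: acc=0 h=0 v=0
  t=2 PE[1][1]: acc=64 h=8 v=8
RS [2×3] PE[1][1] across cycles:
  t=0 PE[1][1]: acc=0 h=0 v=0
  t=1 PE[1][1]: acc=0 h=0 v=0
  t=2 PE[1][1]: acc=64 h=64 v=6

dataflow = WS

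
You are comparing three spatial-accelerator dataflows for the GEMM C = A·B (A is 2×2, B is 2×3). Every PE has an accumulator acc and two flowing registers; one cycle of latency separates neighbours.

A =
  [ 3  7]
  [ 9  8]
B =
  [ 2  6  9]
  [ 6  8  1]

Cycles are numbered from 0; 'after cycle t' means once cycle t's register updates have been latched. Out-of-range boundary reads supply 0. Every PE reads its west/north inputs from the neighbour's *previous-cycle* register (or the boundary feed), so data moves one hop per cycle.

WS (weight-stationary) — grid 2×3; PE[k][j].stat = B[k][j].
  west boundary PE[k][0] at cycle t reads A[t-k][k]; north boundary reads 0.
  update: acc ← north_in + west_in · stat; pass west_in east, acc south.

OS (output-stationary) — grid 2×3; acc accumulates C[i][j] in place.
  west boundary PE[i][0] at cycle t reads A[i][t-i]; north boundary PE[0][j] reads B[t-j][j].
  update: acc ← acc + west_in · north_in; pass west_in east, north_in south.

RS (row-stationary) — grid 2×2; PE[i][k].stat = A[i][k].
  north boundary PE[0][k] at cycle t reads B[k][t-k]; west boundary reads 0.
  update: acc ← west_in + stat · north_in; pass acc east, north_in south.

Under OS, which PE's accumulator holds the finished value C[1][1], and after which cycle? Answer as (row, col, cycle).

OS: C[1][1] accumulates in PE[1][1]:
  step 0 · PE1,1: acc=0; fwd→0 fwd↓0
  step 1 · PE1,1: acc=0; fwd→0 fwd↓0
  step 2 · PE1,1: acc=54; fwd→9 fwd↓6
  step 3 · PE1,1: acc=118; fwd→8 fwd↓8

(row, col, cycle) = (1, 1, 3)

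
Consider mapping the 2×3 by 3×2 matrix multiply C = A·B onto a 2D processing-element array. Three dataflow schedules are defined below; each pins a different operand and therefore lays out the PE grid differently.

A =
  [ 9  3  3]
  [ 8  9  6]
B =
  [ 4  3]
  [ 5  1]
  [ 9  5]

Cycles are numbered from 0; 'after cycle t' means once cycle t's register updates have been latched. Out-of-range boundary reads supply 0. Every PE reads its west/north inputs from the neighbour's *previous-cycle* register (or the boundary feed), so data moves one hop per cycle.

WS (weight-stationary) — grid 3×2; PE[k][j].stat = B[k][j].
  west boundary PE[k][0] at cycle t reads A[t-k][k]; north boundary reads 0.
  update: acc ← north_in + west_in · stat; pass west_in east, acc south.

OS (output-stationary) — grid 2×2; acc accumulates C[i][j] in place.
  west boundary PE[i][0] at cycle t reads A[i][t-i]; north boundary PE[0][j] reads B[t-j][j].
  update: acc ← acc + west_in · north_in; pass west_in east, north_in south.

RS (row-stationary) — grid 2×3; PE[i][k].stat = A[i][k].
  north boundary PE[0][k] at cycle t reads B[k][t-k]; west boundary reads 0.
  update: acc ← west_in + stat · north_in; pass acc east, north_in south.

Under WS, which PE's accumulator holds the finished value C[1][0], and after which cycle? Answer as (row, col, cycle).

Under WS, C[1][0] lands at PE[2][0]:
  0: (2,0).acc=0  regs=<0,0>
  1: (2,0).acc=0  regs=<0,0>
  2: (2,0).acc=78  regs=<3,78>
  3: (2,0).acc=131  regs=<6,131>

(row, col, cycle) = (2, 0, 3)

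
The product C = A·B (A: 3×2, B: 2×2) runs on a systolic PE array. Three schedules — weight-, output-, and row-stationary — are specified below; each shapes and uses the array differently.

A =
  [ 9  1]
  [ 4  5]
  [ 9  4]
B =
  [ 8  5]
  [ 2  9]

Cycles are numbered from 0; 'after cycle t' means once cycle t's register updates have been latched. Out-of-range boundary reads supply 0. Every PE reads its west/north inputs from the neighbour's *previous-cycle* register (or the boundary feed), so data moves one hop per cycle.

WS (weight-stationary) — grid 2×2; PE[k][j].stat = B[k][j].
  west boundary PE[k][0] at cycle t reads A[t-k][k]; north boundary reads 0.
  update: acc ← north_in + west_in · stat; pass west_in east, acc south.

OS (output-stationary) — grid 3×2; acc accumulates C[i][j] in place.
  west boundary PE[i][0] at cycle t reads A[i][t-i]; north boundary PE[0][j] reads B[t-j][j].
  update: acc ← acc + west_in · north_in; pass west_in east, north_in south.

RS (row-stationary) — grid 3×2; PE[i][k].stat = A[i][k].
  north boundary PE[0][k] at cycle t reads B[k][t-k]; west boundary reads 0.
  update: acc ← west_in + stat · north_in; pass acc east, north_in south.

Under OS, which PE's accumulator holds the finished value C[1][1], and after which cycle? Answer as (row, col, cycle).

Under OS, C[1][1] lands at PE[1][1]:
  t=0 PE[1][1]: acc=0 h=0 v=0
  t=1 PE[1][1]: acc=0 h=0 v=0
  t=2 PE[1][1]: acc=20 h=4 v=5
  t=3 PE[1][1]: acc=65 h=5 v=9

(row, col, cycle) = (1, 1, 3)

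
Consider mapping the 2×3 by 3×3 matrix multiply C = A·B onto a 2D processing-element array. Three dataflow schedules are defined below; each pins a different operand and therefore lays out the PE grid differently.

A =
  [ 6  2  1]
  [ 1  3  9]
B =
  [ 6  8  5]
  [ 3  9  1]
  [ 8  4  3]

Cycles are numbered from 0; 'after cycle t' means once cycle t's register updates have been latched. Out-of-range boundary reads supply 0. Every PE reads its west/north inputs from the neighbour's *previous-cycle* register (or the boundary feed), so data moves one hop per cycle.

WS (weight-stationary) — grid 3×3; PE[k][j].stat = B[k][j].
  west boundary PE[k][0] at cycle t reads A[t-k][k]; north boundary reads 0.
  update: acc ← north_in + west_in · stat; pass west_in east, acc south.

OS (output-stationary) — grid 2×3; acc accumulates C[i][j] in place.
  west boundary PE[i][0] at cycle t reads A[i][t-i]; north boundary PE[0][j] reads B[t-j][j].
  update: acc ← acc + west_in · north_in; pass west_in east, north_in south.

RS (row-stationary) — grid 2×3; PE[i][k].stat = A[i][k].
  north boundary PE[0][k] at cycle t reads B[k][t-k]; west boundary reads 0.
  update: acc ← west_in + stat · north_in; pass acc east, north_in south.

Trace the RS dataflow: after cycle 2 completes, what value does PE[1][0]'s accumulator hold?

PE[1][0].acc = 8

Tracing RS — 2×3 array, target PE[1][0]:
  c0 r0c0: 36 / 36 / 6
  c0 r1c0: 0 / 0 / 0
  c1 r0c0: 48 / 48 / 8
  c1 r1c0: 6 / 6 / 6
  c2 r0c0: 30 / 30 / 5
  c2 r1c0: 8 / 8 / 8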